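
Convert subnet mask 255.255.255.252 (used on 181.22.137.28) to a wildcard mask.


Subnet mask: 255.255.255.252
Wildcard = 255.255.255.255 - subnet mask
255 - 255 = 0
255 - 255 = 0
255 - 255 = 0
255 - 252 = 3
Wildcard: 0.0.0.3


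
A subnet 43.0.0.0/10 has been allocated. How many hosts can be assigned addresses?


Host bits = 32 - 10 = 22
Total addresses = 2^22 = 4194304
Usable = total - 2 (network and broadcast)
Usable hosts: 4194302


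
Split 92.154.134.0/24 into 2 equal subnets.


New prefix = 24 + 1 = 25
Each subnet has 128 addresses
  92.154.134.0/25
  92.154.134.128/25
Subnets: 92.154.134.0/25, 92.154.134.128/25


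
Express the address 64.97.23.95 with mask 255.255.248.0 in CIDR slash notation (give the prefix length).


Binary: 11111111.11111111.11111000.00000000
Count leading 1s
Prefix: /21


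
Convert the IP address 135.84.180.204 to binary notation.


135 = 10000111
84 = 01010100
180 = 10110100
204 = 11001100
Binary: 10000111.01010100.10110100.11001100


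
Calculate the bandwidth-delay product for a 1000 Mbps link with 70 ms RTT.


BDP = bandwidth * RTT
= 1000 Mbps * 70 ms
= 1000 * 1e6 * 70 / 1000 bits
= 70000000 bits
= 8750000 bytes
= 8544.9219 KB
BDP = 70000000 bits (8750000 bytes)


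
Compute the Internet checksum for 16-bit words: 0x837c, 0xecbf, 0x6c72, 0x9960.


Sum all words (with carry folding):
+ 0x837c = 0x837c
+ 0xecbf = 0x703c
+ 0x6c72 = 0xdcae
+ 0x9960 = 0x760f
One's complement: ~0x760f
Checksum = 0x89f0


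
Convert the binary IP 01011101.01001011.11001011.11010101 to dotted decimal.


01011101 = 93
01001011 = 75
11001011 = 203
11010101 = 213
IP: 93.75.203.213


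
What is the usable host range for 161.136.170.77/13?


Network: 161.136.0.0
Broadcast: 161.143.255.255
First usable = network + 1
Last usable = broadcast - 1
Range: 161.136.0.1 to 161.143.255.254


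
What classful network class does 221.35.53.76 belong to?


First octet: 221
Binary: 11011101
110xxxxx -> Class C (192-223)
Class C, default mask 255.255.255.0 (/24)


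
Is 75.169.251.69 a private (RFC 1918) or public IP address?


RFC 1918 private ranges:
  10.0.0.0/8 (10.0.0.0 - 10.255.255.255)
  172.16.0.0/12 (172.16.0.0 - 172.31.255.255)
  192.168.0.0/16 (192.168.0.0 - 192.168.255.255)
Public (not in any RFC 1918 range)


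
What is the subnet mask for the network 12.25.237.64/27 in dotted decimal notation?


/27 means 27 network bits, 5 host bits
Binary: 11111111111111111111111111100000
Mask: 255.255.255.224


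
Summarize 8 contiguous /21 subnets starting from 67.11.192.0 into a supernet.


Original prefix: /21
Number of subnets: 8 = 2^3
New prefix = 21 - 3 = 18
Supernet: 67.11.192.0/18


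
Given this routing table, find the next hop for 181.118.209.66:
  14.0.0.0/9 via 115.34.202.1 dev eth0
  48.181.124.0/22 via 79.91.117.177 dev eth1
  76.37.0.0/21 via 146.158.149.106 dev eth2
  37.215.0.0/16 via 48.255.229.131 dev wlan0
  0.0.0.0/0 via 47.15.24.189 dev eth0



Longest prefix match for 181.118.209.66:
  /9 14.0.0.0: no
  /22 48.181.124.0: no
  /21 76.37.0.0: no
  /16 37.215.0.0: no
  /0 0.0.0.0: MATCH
Selected: next-hop 47.15.24.189 via eth0 (matched /0)


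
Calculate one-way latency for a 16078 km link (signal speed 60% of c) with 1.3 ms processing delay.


Speed = 0.6 * 3e5 km/s = 180000 km/s
Propagation delay = 16078 / 180000 = 0.0893 s = 89.3222 ms
Processing delay = 1.3 ms
Total one-way latency = 90.6222 ms


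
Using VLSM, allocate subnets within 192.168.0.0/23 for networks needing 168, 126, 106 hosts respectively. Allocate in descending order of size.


168 hosts -> /24 (254 usable): 192.168.0.0/24
126 hosts -> /25 (126 usable): 192.168.1.0/25
106 hosts -> /25 (126 usable): 192.168.1.128/25
Allocation: 192.168.0.0/24 (168 hosts, 254 usable); 192.168.1.0/25 (126 hosts, 126 usable); 192.168.1.128/25 (106 hosts, 126 usable)


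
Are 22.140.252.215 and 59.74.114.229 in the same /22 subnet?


Mask: 255.255.252.0
22.140.252.215 AND mask = 22.140.252.0
59.74.114.229 AND mask = 59.74.112.0
No, different subnets (22.140.252.0 vs 59.74.112.0)


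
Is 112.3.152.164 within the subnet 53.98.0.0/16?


Subnet network: 53.98.0.0
Test IP AND mask: 112.3.0.0
No, 112.3.152.164 is not in 53.98.0.0/16


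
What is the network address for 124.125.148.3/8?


IP:   01111100.01111101.10010100.00000011
Mask: 11111111.00000000.00000000.00000000
AND operation:
Net:  01111100.00000000.00000000.00000000
Network: 124.0.0.0/8


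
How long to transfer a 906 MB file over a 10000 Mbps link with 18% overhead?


Effective throughput = 10000 * (1 - 18/100) = 8200 Mbps
File size in Mb = 906 * 8 = 7248 Mb
Time = 7248 / 8200
Time = 0.8839 seconds


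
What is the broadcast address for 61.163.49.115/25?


Network: 61.163.49.0/25
Host bits = 7
Set all host bits to 1:
Broadcast: 61.163.49.127


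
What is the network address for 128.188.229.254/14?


IP:   10000000.10111100.11100101.11111110
Mask: 11111111.11111100.00000000.00000000
AND operation:
Net:  10000000.10111100.00000000.00000000
Network: 128.188.0.0/14


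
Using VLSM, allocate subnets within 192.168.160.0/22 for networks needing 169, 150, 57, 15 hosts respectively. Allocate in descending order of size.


169 hosts -> /24 (254 usable): 192.168.160.0/24
150 hosts -> /24 (254 usable): 192.168.161.0/24
57 hosts -> /26 (62 usable): 192.168.162.0/26
15 hosts -> /27 (30 usable): 192.168.162.64/27
Allocation: 192.168.160.0/24 (169 hosts, 254 usable); 192.168.161.0/24 (150 hosts, 254 usable); 192.168.162.0/26 (57 hosts, 62 usable); 192.168.162.64/27 (15 hosts, 30 usable)


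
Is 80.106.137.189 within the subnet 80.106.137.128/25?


Subnet network: 80.106.137.128
Test IP AND mask: 80.106.137.128
Yes, 80.106.137.189 is in 80.106.137.128/25


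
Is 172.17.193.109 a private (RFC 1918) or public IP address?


RFC 1918 private ranges:
  10.0.0.0/8 (10.0.0.0 - 10.255.255.255)
  172.16.0.0/12 (172.16.0.0 - 172.31.255.255)
  192.168.0.0/16 (192.168.0.0 - 192.168.255.255)
Private (in 172.16.0.0/12)


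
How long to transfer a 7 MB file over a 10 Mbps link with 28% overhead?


Effective throughput = 10 * (1 - 28/100) = 7.2 Mbps
File size in Mb = 7 * 8 = 56 Mb
Time = 56 / 7.2
Time = 7.7778 seconds


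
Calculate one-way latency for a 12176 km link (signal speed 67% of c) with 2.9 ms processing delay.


Speed = 0.67 * 3e5 km/s = 201000 km/s
Propagation delay = 12176 / 201000 = 0.0606 s = 60.5771 ms
Processing delay = 2.9 ms
Total one-way latency = 63.4771 ms


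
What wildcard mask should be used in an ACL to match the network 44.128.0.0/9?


Subnet mask: 255.128.0.0
Wildcard = 255.255.255.255 - subnet mask
255 - 255 = 0
255 - 128 = 127
255 - 0 = 255
255 - 0 = 255
Wildcard: 0.127.255.255


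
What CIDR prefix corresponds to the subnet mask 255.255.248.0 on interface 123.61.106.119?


Binary: 11111111.11111111.11111000.00000000
Count leading 1s
Prefix: /21


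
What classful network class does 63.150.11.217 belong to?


First octet: 63
Binary: 00111111
0xxxxxxx -> Class A (1-126)
Class A, default mask 255.0.0.0 (/8)


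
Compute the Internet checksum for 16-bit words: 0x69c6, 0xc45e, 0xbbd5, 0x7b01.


Sum all words (with carry folding):
+ 0x69c6 = 0x69c6
+ 0xc45e = 0x2e25
+ 0xbbd5 = 0xe9fa
+ 0x7b01 = 0x64fc
One's complement: ~0x64fc
Checksum = 0x9b03


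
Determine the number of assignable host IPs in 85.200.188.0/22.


Host bits = 32 - 22 = 10
Total addresses = 2^10 = 1024
Usable = total - 2 (network and broadcast)
Usable hosts: 1022


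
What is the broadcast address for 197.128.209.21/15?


Network: 197.128.0.0/15
Host bits = 17
Set all host bits to 1:
Broadcast: 197.129.255.255


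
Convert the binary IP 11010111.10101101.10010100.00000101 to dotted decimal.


11010111 = 215
10101101 = 173
10010100 = 148
00000101 = 5
IP: 215.173.148.5


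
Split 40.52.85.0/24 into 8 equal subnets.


New prefix = 24 + 3 = 27
Each subnet has 32 addresses
  40.52.85.0/27
  40.52.85.32/27
  40.52.85.64/27
  40.52.85.96/27
  40.52.85.128/27
  40.52.85.160/27
  40.52.85.192/27
  40.52.85.224/27
Subnets: 40.52.85.0/27, 40.52.85.32/27, 40.52.85.64/27, 40.52.85.96/27, 40.52.85.128/27, 40.52.85.160/27, 40.52.85.192/27, 40.52.85.224/27


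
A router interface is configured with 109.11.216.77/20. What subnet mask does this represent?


/20 means 20 network bits, 12 host bits
Binary: 11111111111111111111000000000000
Mask: 255.255.240.0


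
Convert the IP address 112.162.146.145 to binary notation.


112 = 01110000
162 = 10100010
146 = 10010010
145 = 10010001
Binary: 01110000.10100010.10010010.10010001


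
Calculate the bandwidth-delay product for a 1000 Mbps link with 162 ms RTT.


BDP = bandwidth * RTT
= 1000 Mbps * 162 ms
= 1000 * 1e6 * 162 / 1000 bits
= 162000000 bits
= 20250000 bytes
= 19775.3906 KB
BDP = 162000000 bits (20250000 bytes)


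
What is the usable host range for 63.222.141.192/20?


Network: 63.222.128.0
Broadcast: 63.222.143.255
First usable = network + 1
Last usable = broadcast - 1
Range: 63.222.128.1 to 63.222.143.254


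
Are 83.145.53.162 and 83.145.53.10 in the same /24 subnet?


Mask: 255.255.255.0
83.145.53.162 AND mask = 83.145.53.0
83.145.53.10 AND mask = 83.145.53.0
Yes, same subnet (83.145.53.0)


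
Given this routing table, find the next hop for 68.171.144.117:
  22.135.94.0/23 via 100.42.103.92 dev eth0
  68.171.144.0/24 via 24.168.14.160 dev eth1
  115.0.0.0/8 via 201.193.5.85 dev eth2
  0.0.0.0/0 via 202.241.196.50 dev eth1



Longest prefix match for 68.171.144.117:
  /23 22.135.94.0: no
  /24 68.171.144.0: MATCH
  /8 115.0.0.0: no
  /0 0.0.0.0: MATCH
Selected: next-hop 24.168.14.160 via eth1 (matched /24)


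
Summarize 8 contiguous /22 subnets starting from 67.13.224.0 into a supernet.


Original prefix: /22
Number of subnets: 8 = 2^3
New prefix = 22 - 3 = 19
Supernet: 67.13.224.0/19


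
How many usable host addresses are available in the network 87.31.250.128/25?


Host bits = 32 - 25 = 7
Total addresses = 2^7 = 128
Usable = total - 2 (network and broadcast)
Usable hosts: 126


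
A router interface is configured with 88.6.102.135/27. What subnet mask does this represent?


/27 means 27 network bits, 5 host bits
Binary: 11111111111111111111111111100000
Mask: 255.255.255.224


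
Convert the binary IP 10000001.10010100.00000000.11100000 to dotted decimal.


10000001 = 129
10010100 = 148
00000000 = 0
11100000 = 224
IP: 129.148.0.224


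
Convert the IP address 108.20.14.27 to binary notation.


108 = 01101100
20 = 00010100
14 = 00001110
27 = 00011011
Binary: 01101100.00010100.00001110.00011011


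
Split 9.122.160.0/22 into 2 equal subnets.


New prefix = 22 + 1 = 23
Each subnet has 512 addresses
  9.122.160.0/23
  9.122.162.0/23
Subnets: 9.122.160.0/23, 9.122.162.0/23


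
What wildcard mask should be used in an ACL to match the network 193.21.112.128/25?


Subnet mask: 255.255.255.128
Wildcard = 255.255.255.255 - subnet mask
255 - 255 = 0
255 - 255 = 0
255 - 255 = 0
255 - 128 = 127
Wildcard: 0.0.0.127


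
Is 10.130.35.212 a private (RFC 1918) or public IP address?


RFC 1918 private ranges:
  10.0.0.0/8 (10.0.0.0 - 10.255.255.255)
  172.16.0.0/12 (172.16.0.0 - 172.31.255.255)
  192.168.0.0/16 (192.168.0.0 - 192.168.255.255)
Private (in 10.0.0.0/8)


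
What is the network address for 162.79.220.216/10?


IP:   10100010.01001111.11011100.11011000
Mask: 11111111.11000000.00000000.00000000
AND operation:
Net:  10100010.01000000.00000000.00000000
Network: 162.64.0.0/10


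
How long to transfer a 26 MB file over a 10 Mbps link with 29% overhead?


Effective throughput = 10 * (1 - 29/100) = 7.1 Mbps
File size in Mb = 26 * 8 = 208 Mb
Time = 208 / 7.1
Time = 29.2958 seconds


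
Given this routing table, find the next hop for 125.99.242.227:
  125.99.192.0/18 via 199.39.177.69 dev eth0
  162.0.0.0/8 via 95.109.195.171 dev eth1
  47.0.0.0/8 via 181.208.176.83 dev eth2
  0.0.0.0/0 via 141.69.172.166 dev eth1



Longest prefix match for 125.99.242.227:
  /18 125.99.192.0: MATCH
  /8 162.0.0.0: no
  /8 47.0.0.0: no
  /0 0.0.0.0: MATCH
Selected: next-hop 199.39.177.69 via eth0 (matched /18)


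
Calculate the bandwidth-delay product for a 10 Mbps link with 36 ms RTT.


BDP = bandwidth * RTT
= 10 Mbps * 36 ms
= 10 * 1e6 * 36 / 1000 bits
= 360000 bits
= 45000 bytes
= 43.9453 KB
BDP = 360000 bits (45000 bytes)


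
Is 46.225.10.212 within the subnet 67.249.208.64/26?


Subnet network: 67.249.208.64
Test IP AND mask: 46.225.10.192
No, 46.225.10.212 is not in 67.249.208.64/26


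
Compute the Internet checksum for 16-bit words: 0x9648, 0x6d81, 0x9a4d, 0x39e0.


Sum all words (with carry folding):
+ 0x9648 = 0x9648
+ 0x6d81 = 0x03ca
+ 0x9a4d = 0x9e17
+ 0x39e0 = 0xd7f7
One's complement: ~0xd7f7
Checksum = 0x2808


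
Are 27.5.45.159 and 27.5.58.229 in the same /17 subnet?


Mask: 255.255.128.0
27.5.45.159 AND mask = 27.5.0.0
27.5.58.229 AND mask = 27.5.0.0
Yes, same subnet (27.5.0.0)


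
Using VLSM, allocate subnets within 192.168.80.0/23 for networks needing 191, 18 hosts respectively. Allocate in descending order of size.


191 hosts -> /24 (254 usable): 192.168.80.0/24
18 hosts -> /27 (30 usable): 192.168.81.0/27
Allocation: 192.168.80.0/24 (191 hosts, 254 usable); 192.168.81.0/27 (18 hosts, 30 usable)


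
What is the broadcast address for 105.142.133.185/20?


Network: 105.142.128.0/20
Host bits = 12
Set all host bits to 1:
Broadcast: 105.142.143.255


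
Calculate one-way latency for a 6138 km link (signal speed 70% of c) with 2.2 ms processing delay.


Speed = 0.7 * 3e5 km/s = 210000 km/s
Propagation delay = 6138 / 210000 = 0.0292 s = 29.2286 ms
Processing delay = 2.2 ms
Total one-way latency = 31.4286 ms


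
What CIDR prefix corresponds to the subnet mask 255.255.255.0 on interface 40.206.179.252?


Binary: 11111111.11111111.11111111.00000000
Count leading 1s
Prefix: /24


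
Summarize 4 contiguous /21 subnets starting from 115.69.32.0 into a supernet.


Original prefix: /21
Number of subnets: 4 = 2^2
New prefix = 21 - 2 = 19
Supernet: 115.69.32.0/19


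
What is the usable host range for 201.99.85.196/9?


Network: 201.0.0.0
Broadcast: 201.127.255.255
First usable = network + 1
Last usable = broadcast - 1
Range: 201.0.0.1 to 201.127.255.254


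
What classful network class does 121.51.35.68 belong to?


First octet: 121
Binary: 01111001
0xxxxxxx -> Class A (1-126)
Class A, default mask 255.0.0.0 (/8)


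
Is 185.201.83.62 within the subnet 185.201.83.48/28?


Subnet network: 185.201.83.48
Test IP AND mask: 185.201.83.48
Yes, 185.201.83.62 is in 185.201.83.48/28


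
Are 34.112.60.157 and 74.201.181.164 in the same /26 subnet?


Mask: 255.255.255.192
34.112.60.157 AND mask = 34.112.60.128
74.201.181.164 AND mask = 74.201.181.128
No, different subnets (34.112.60.128 vs 74.201.181.128)


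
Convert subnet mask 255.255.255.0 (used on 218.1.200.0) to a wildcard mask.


Subnet mask: 255.255.255.0
Wildcard = 255.255.255.255 - subnet mask
255 - 255 = 0
255 - 255 = 0
255 - 255 = 0
255 - 0 = 255
Wildcard: 0.0.0.255


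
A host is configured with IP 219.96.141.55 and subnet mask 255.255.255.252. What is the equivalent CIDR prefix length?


Binary: 11111111.11111111.11111111.11111100
Count leading 1s
Prefix: /30


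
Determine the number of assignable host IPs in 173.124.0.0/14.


Host bits = 32 - 14 = 18
Total addresses = 2^18 = 262144
Usable = total - 2 (network and broadcast)
Usable hosts: 262142


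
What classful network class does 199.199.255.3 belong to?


First octet: 199
Binary: 11000111
110xxxxx -> Class C (192-223)
Class C, default mask 255.255.255.0 (/24)


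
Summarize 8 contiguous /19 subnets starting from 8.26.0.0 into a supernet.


Original prefix: /19
Number of subnets: 8 = 2^3
New prefix = 19 - 3 = 16
Supernet: 8.26.0.0/16


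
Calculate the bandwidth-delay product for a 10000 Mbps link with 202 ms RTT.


BDP = bandwidth * RTT
= 10000 Mbps * 202 ms
= 10000 * 1e6 * 202 / 1000 bits
= 2020000000 bits
= 252500000 bytes
= 246582.0312 KB
BDP = 2020000000 bits (252500000 bytes)


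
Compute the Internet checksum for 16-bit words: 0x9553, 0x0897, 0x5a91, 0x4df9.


Sum all words (with carry folding):
+ 0x9553 = 0x9553
+ 0x0897 = 0x9dea
+ 0x5a91 = 0xf87b
+ 0x4df9 = 0x4675
One's complement: ~0x4675
Checksum = 0xb98a


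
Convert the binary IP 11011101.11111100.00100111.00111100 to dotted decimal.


11011101 = 221
11111100 = 252
00100111 = 39
00111100 = 60
IP: 221.252.39.60


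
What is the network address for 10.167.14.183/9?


IP:   00001010.10100111.00001110.10110111
Mask: 11111111.10000000.00000000.00000000
AND operation:
Net:  00001010.10000000.00000000.00000000
Network: 10.128.0.0/9


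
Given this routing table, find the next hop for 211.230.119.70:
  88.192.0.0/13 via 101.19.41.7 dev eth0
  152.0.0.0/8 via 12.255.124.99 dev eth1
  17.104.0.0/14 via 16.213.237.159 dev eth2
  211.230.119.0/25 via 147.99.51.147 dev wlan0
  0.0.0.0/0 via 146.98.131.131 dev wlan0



Longest prefix match for 211.230.119.70:
  /13 88.192.0.0: no
  /8 152.0.0.0: no
  /14 17.104.0.0: no
  /25 211.230.119.0: MATCH
  /0 0.0.0.0: MATCH
Selected: next-hop 147.99.51.147 via wlan0 (matched /25)


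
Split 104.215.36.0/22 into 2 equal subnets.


New prefix = 22 + 1 = 23
Each subnet has 512 addresses
  104.215.36.0/23
  104.215.38.0/23
Subnets: 104.215.36.0/23, 104.215.38.0/23


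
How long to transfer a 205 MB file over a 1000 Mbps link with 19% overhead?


Effective throughput = 1000 * (1 - 19/100) = 810 Mbps
File size in Mb = 205 * 8 = 1640 Mb
Time = 1640 / 810
Time = 2.0247 seconds


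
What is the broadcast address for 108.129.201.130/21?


Network: 108.129.200.0/21
Host bits = 11
Set all host bits to 1:
Broadcast: 108.129.207.255


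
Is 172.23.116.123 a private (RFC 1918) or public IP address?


RFC 1918 private ranges:
  10.0.0.0/8 (10.0.0.0 - 10.255.255.255)
  172.16.0.0/12 (172.16.0.0 - 172.31.255.255)
  192.168.0.0/16 (192.168.0.0 - 192.168.255.255)
Private (in 172.16.0.0/12)


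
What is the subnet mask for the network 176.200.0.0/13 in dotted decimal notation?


/13 means 13 network bits, 19 host bits
Binary: 11111111111110000000000000000000
Mask: 255.248.0.0


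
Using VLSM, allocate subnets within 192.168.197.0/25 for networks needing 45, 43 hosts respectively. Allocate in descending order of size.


45 hosts -> /26 (62 usable): 192.168.197.0/26
43 hosts -> /26 (62 usable): 192.168.197.64/26
Allocation: 192.168.197.0/26 (45 hosts, 62 usable); 192.168.197.64/26 (43 hosts, 62 usable)


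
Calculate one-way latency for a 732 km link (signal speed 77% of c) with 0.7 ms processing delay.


Speed = 0.77 * 3e5 km/s = 231000 km/s
Propagation delay = 732 / 231000 = 0.0032 s = 3.1688 ms
Processing delay = 0.7 ms
Total one-way latency = 3.8688 ms


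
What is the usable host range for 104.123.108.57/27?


Network: 104.123.108.32
Broadcast: 104.123.108.63
First usable = network + 1
Last usable = broadcast - 1
Range: 104.123.108.33 to 104.123.108.62


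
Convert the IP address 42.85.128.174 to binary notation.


42 = 00101010
85 = 01010101
128 = 10000000
174 = 10101110
Binary: 00101010.01010101.10000000.10101110


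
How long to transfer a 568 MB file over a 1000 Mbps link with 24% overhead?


Effective throughput = 1000 * (1 - 24/100) = 760 Mbps
File size in Mb = 568 * 8 = 4544 Mb
Time = 4544 / 760
Time = 5.9789 seconds


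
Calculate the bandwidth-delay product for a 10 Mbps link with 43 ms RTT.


BDP = bandwidth * RTT
= 10 Mbps * 43 ms
= 10 * 1e6 * 43 / 1000 bits
= 430000 bits
= 53750 bytes
= 52.4902 KB
BDP = 430000 bits (53750 bytes)


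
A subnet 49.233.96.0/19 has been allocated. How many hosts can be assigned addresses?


Host bits = 32 - 19 = 13
Total addresses = 2^13 = 8192
Usable = total - 2 (network and broadcast)
Usable hosts: 8190


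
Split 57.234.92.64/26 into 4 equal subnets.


New prefix = 26 + 2 = 28
Each subnet has 16 addresses
  57.234.92.64/28
  57.234.92.80/28
  57.234.92.96/28
  57.234.92.112/28
Subnets: 57.234.92.64/28, 57.234.92.80/28, 57.234.92.96/28, 57.234.92.112/28


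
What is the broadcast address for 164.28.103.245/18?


Network: 164.28.64.0/18
Host bits = 14
Set all host bits to 1:
Broadcast: 164.28.127.255


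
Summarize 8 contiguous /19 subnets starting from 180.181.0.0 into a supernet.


Original prefix: /19
Number of subnets: 8 = 2^3
New prefix = 19 - 3 = 16
Supernet: 180.181.0.0/16


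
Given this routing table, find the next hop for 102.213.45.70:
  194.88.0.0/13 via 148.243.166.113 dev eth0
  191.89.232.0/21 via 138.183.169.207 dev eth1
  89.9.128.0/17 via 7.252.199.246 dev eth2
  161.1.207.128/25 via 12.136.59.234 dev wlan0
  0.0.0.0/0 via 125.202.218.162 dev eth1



Longest prefix match for 102.213.45.70:
  /13 194.88.0.0: no
  /21 191.89.232.0: no
  /17 89.9.128.0: no
  /25 161.1.207.128: no
  /0 0.0.0.0: MATCH
Selected: next-hop 125.202.218.162 via eth1 (matched /0)


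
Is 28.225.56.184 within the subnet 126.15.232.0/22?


Subnet network: 126.15.232.0
Test IP AND mask: 28.225.56.0
No, 28.225.56.184 is not in 126.15.232.0/22


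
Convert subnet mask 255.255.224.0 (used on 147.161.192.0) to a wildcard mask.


Subnet mask: 255.255.224.0
Wildcard = 255.255.255.255 - subnet mask
255 - 255 = 0
255 - 255 = 0
255 - 224 = 31
255 - 0 = 255
Wildcard: 0.0.31.255


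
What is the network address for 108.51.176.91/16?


IP:   01101100.00110011.10110000.01011011
Mask: 11111111.11111111.00000000.00000000
AND operation:
Net:  01101100.00110011.00000000.00000000
Network: 108.51.0.0/16


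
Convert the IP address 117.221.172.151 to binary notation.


117 = 01110101
221 = 11011101
172 = 10101100
151 = 10010111
Binary: 01110101.11011101.10101100.10010111


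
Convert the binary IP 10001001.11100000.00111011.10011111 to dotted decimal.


10001001 = 137
11100000 = 224
00111011 = 59
10011111 = 159
IP: 137.224.59.159


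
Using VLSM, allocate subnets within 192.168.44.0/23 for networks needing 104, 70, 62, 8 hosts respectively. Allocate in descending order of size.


104 hosts -> /25 (126 usable): 192.168.44.0/25
70 hosts -> /25 (126 usable): 192.168.44.128/25
62 hosts -> /26 (62 usable): 192.168.45.0/26
8 hosts -> /28 (14 usable): 192.168.45.64/28
Allocation: 192.168.44.0/25 (104 hosts, 126 usable); 192.168.44.128/25 (70 hosts, 126 usable); 192.168.45.0/26 (62 hosts, 62 usable); 192.168.45.64/28 (8 hosts, 14 usable)


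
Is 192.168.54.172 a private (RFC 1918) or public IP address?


RFC 1918 private ranges:
  10.0.0.0/8 (10.0.0.0 - 10.255.255.255)
  172.16.0.0/12 (172.16.0.0 - 172.31.255.255)
  192.168.0.0/16 (192.168.0.0 - 192.168.255.255)
Private (in 192.168.0.0/16)


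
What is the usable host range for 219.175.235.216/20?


Network: 219.175.224.0
Broadcast: 219.175.239.255
First usable = network + 1
Last usable = broadcast - 1
Range: 219.175.224.1 to 219.175.239.254


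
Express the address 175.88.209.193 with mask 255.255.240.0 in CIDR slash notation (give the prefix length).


Binary: 11111111.11111111.11110000.00000000
Count leading 1s
Prefix: /20


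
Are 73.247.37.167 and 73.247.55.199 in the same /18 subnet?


Mask: 255.255.192.0
73.247.37.167 AND mask = 73.247.0.0
73.247.55.199 AND mask = 73.247.0.0
Yes, same subnet (73.247.0.0)


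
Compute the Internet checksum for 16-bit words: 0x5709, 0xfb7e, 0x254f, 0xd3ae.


Sum all words (with carry folding):
+ 0x5709 = 0x5709
+ 0xfb7e = 0x5288
+ 0x254f = 0x77d7
+ 0xd3ae = 0x4b86
One's complement: ~0x4b86
Checksum = 0xb479


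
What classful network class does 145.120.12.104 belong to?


First octet: 145
Binary: 10010001
10xxxxxx -> Class B (128-191)
Class B, default mask 255.255.0.0 (/16)


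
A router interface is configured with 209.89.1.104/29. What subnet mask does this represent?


/29 means 29 network bits, 3 host bits
Binary: 11111111111111111111111111111000
Mask: 255.255.255.248


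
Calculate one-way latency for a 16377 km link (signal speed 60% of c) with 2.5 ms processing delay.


Speed = 0.6 * 3e5 km/s = 180000 km/s
Propagation delay = 16377 / 180000 = 0.091 s = 90.9833 ms
Processing delay = 2.5 ms
Total one-way latency = 93.4833 ms


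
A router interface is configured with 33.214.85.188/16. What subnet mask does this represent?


/16 means 16 network bits, 16 host bits
Binary: 11111111111111110000000000000000
Mask: 255.255.0.0


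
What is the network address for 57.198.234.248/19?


IP:   00111001.11000110.11101010.11111000
Mask: 11111111.11111111.11100000.00000000
AND operation:
Net:  00111001.11000110.11100000.00000000
Network: 57.198.224.0/19


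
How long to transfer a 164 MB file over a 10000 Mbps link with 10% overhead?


Effective throughput = 10000 * (1 - 10/100) = 9000 Mbps
File size in Mb = 164 * 8 = 1312 Mb
Time = 1312 / 9000
Time = 0.1458 seconds


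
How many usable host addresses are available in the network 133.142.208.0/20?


Host bits = 32 - 20 = 12
Total addresses = 2^12 = 4096
Usable = total - 2 (network and broadcast)
Usable hosts: 4094


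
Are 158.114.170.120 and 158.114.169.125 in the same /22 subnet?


Mask: 255.255.252.0
158.114.170.120 AND mask = 158.114.168.0
158.114.169.125 AND mask = 158.114.168.0
Yes, same subnet (158.114.168.0)


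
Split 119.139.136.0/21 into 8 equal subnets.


New prefix = 21 + 3 = 24
Each subnet has 256 addresses
  119.139.136.0/24
  119.139.137.0/24
  119.139.138.0/24
  119.139.139.0/24
  119.139.140.0/24
  119.139.141.0/24
  119.139.142.0/24
  119.139.143.0/24
Subnets: 119.139.136.0/24, 119.139.137.0/24, 119.139.138.0/24, 119.139.139.0/24, 119.139.140.0/24, 119.139.141.0/24, 119.139.142.0/24, 119.139.143.0/24


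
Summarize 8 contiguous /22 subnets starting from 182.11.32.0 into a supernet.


Original prefix: /22
Number of subnets: 8 = 2^3
New prefix = 22 - 3 = 19
Supernet: 182.11.32.0/19


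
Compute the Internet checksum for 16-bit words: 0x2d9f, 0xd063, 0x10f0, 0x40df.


Sum all words (with carry folding):
+ 0x2d9f = 0x2d9f
+ 0xd063 = 0xfe02
+ 0x10f0 = 0x0ef3
+ 0x40df = 0x4fd2
One's complement: ~0x4fd2
Checksum = 0xb02d


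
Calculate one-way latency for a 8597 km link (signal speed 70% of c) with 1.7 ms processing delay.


Speed = 0.7 * 3e5 km/s = 210000 km/s
Propagation delay = 8597 / 210000 = 0.0409 s = 40.9381 ms
Processing delay = 1.7 ms
Total one-way latency = 42.6381 ms


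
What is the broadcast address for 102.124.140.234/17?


Network: 102.124.128.0/17
Host bits = 15
Set all host bits to 1:
Broadcast: 102.124.255.255


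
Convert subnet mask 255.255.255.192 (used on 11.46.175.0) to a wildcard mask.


Subnet mask: 255.255.255.192
Wildcard = 255.255.255.255 - subnet mask
255 - 255 = 0
255 - 255 = 0
255 - 255 = 0
255 - 192 = 63
Wildcard: 0.0.0.63


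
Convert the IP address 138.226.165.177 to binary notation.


138 = 10001010
226 = 11100010
165 = 10100101
177 = 10110001
Binary: 10001010.11100010.10100101.10110001


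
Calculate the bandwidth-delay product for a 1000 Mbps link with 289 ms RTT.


BDP = bandwidth * RTT
= 1000 Mbps * 289 ms
= 1000 * 1e6 * 289 / 1000 bits
= 289000000 bits
= 36125000 bytes
= 35278.3203 KB
BDP = 289000000 bits (36125000 bytes)


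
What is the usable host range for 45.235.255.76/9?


Network: 45.128.0.0
Broadcast: 45.255.255.255
First usable = network + 1
Last usable = broadcast - 1
Range: 45.128.0.1 to 45.255.255.254


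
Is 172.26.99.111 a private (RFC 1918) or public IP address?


RFC 1918 private ranges:
  10.0.0.0/8 (10.0.0.0 - 10.255.255.255)
  172.16.0.0/12 (172.16.0.0 - 172.31.255.255)
  192.168.0.0/16 (192.168.0.0 - 192.168.255.255)
Private (in 172.16.0.0/12)


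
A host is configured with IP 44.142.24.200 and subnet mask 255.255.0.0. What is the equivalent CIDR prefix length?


Binary: 11111111.11111111.00000000.00000000
Count leading 1s
Prefix: /16


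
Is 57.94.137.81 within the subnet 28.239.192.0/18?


Subnet network: 28.239.192.0
Test IP AND mask: 57.94.128.0
No, 57.94.137.81 is not in 28.239.192.0/18


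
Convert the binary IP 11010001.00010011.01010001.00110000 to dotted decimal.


11010001 = 209
00010011 = 19
01010001 = 81
00110000 = 48
IP: 209.19.81.48


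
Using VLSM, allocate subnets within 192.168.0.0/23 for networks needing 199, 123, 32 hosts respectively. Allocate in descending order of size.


199 hosts -> /24 (254 usable): 192.168.0.0/24
123 hosts -> /25 (126 usable): 192.168.1.0/25
32 hosts -> /26 (62 usable): 192.168.1.128/26
Allocation: 192.168.0.0/24 (199 hosts, 254 usable); 192.168.1.0/25 (123 hosts, 126 usable); 192.168.1.128/26 (32 hosts, 62 usable)


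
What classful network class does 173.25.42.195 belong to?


First octet: 173
Binary: 10101101
10xxxxxx -> Class B (128-191)
Class B, default mask 255.255.0.0 (/16)


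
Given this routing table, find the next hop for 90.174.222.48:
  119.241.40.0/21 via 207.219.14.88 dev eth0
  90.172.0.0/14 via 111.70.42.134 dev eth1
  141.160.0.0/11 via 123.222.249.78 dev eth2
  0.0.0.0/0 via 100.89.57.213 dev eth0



Longest prefix match for 90.174.222.48:
  /21 119.241.40.0: no
  /14 90.172.0.0: MATCH
  /11 141.160.0.0: no
  /0 0.0.0.0: MATCH
Selected: next-hop 111.70.42.134 via eth1 (matched /14)


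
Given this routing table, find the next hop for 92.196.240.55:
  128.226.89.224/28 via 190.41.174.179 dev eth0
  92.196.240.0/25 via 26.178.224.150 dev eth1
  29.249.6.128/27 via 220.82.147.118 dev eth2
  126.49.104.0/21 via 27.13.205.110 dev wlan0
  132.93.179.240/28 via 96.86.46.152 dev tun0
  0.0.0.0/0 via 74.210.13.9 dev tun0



Longest prefix match for 92.196.240.55:
  /28 128.226.89.224: no
  /25 92.196.240.0: MATCH
  /27 29.249.6.128: no
  /21 126.49.104.0: no
  /28 132.93.179.240: no
  /0 0.0.0.0: MATCH
Selected: next-hop 26.178.224.150 via eth1 (matched /25)


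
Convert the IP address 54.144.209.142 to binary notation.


54 = 00110110
144 = 10010000
209 = 11010001
142 = 10001110
Binary: 00110110.10010000.11010001.10001110


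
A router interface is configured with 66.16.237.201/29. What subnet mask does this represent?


/29 means 29 network bits, 3 host bits
Binary: 11111111111111111111111111111000
Mask: 255.255.255.248


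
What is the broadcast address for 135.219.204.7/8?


Network: 135.0.0.0/8
Host bits = 24
Set all host bits to 1:
Broadcast: 135.255.255.255


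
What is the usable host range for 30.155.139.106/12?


Network: 30.144.0.0
Broadcast: 30.159.255.255
First usable = network + 1
Last usable = broadcast - 1
Range: 30.144.0.1 to 30.159.255.254


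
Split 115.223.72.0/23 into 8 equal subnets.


New prefix = 23 + 3 = 26
Each subnet has 64 addresses
  115.223.72.0/26
  115.223.72.64/26
  115.223.72.128/26
  115.223.72.192/26
  115.223.73.0/26
  115.223.73.64/26
  115.223.73.128/26
  115.223.73.192/26
Subnets: 115.223.72.0/26, 115.223.72.64/26, 115.223.72.128/26, 115.223.72.192/26, 115.223.73.0/26, 115.223.73.64/26, 115.223.73.128/26, 115.223.73.192/26


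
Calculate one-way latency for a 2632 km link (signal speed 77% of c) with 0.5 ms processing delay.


Speed = 0.77 * 3e5 km/s = 231000 km/s
Propagation delay = 2632 / 231000 = 0.0114 s = 11.3939 ms
Processing delay = 0.5 ms
Total one-way latency = 11.8939 ms


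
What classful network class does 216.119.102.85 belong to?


First octet: 216
Binary: 11011000
110xxxxx -> Class C (192-223)
Class C, default mask 255.255.255.0 (/24)


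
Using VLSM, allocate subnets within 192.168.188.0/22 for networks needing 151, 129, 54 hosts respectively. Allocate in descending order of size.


151 hosts -> /24 (254 usable): 192.168.188.0/24
129 hosts -> /24 (254 usable): 192.168.189.0/24
54 hosts -> /26 (62 usable): 192.168.190.0/26
Allocation: 192.168.188.0/24 (151 hosts, 254 usable); 192.168.189.0/24 (129 hosts, 254 usable); 192.168.190.0/26 (54 hosts, 62 usable)


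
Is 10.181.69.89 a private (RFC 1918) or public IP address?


RFC 1918 private ranges:
  10.0.0.0/8 (10.0.0.0 - 10.255.255.255)
  172.16.0.0/12 (172.16.0.0 - 172.31.255.255)
  192.168.0.0/16 (192.168.0.0 - 192.168.255.255)
Private (in 10.0.0.0/8)


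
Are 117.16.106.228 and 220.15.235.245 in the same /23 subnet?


Mask: 255.255.254.0
117.16.106.228 AND mask = 117.16.106.0
220.15.235.245 AND mask = 220.15.234.0
No, different subnets (117.16.106.0 vs 220.15.234.0)


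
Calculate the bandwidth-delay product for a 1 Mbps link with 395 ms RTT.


BDP = bandwidth * RTT
= 1 Mbps * 395 ms
= 1 * 1e6 * 395 / 1000 bits
= 395000 bits
= 49375 bytes
= 48.2178 KB
BDP = 395000 bits (49375 bytes)


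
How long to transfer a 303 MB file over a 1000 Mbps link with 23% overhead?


Effective throughput = 1000 * (1 - 23/100) = 770 Mbps
File size in Mb = 303 * 8 = 2424 Mb
Time = 2424 / 770
Time = 3.1481 seconds


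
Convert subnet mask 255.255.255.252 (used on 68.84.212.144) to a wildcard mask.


Subnet mask: 255.255.255.252
Wildcard = 255.255.255.255 - subnet mask
255 - 255 = 0
255 - 255 = 0
255 - 255 = 0
255 - 252 = 3
Wildcard: 0.0.0.3


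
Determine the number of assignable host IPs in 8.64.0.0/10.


Host bits = 32 - 10 = 22
Total addresses = 2^22 = 4194304
Usable = total - 2 (network and broadcast)
Usable hosts: 4194302


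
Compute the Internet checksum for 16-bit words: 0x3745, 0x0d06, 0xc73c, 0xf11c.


Sum all words (with carry folding):
+ 0x3745 = 0x3745
+ 0x0d06 = 0x444b
+ 0xc73c = 0x0b88
+ 0xf11c = 0xfca4
One's complement: ~0xfca4
Checksum = 0x035b


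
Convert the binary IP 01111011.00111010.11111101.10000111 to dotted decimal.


01111011 = 123
00111010 = 58
11111101 = 253
10000111 = 135
IP: 123.58.253.135


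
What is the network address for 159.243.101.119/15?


IP:   10011111.11110011.01100101.01110111
Mask: 11111111.11111110.00000000.00000000
AND operation:
Net:  10011111.11110010.00000000.00000000
Network: 159.242.0.0/15


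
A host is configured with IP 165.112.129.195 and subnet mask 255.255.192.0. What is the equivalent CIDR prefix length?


Binary: 11111111.11111111.11000000.00000000
Count leading 1s
Prefix: /18


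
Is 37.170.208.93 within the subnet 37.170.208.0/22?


Subnet network: 37.170.208.0
Test IP AND mask: 37.170.208.0
Yes, 37.170.208.93 is in 37.170.208.0/22


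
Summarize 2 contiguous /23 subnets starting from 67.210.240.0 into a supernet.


Original prefix: /23
Number of subnets: 2 = 2^1
New prefix = 23 - 1 = 22
Supernet: 67.210.240.0/22


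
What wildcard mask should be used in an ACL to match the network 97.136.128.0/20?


Subnet mask: 255.255.240.0
Wildcard = 255.255.255.255 - subnet mask
255 - 255 = 0
255 - 255 = 0
255 - 240 = 15
255 - 0 = 255
Wildcard: 0.0.15.255


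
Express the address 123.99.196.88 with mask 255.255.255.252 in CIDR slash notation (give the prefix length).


Binary: 11111111.11111111.11111111.11111100
Count leading 1s
Prefix: /30


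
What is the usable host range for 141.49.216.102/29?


Network: 141.49.216.96
Broadcast: 141.49.216.103
First usable = network + 1
Last usable = broadcast - 1
Range: 141.49.216.97 to 141.49.216.102


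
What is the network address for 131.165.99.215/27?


IP:   10000011.10100101.01100011.11010111
Mask: 11111111.11111111.11111111.11100000
AND operation:
Net:  10000011.10100101.01100011.11000000
Network: 131.165.99.192/27


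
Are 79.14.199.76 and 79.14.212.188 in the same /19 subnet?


Mask: 255.255.224.0
79.14.199.76 AND mask = 79.14.192.0
79.14.212.188 AND mask = 79.14.192.0
Yes, same subnet (79.14.192.0)


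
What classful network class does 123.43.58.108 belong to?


First octet: 123
Binary: 01111011
0xxxxxxx -> Class A (1-126)
Class A, default mask 255.0.0.0 (/8)


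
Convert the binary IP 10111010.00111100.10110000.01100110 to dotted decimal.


10111010 = 186
00111100 = 60
10110000 = 176
01100110 = 102
IP: 186.60.176.102


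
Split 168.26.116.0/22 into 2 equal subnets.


New prefix = 22 + 1 = 23
Each subnet has 512 addresses
  168.26.116.0/23
  168.26.118.0/23
Subnets: 168.26.116.0/23, 168.26.118.0/23


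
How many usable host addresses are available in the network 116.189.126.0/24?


Host bits = 32 - 24 = 8
Total addresses = 2^8 = 256
Usable = total - 2 (network and broadcast)
Usable hosts: 254


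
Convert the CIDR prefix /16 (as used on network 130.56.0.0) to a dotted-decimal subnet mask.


/16 means 16 network bits, 16 host bits
Binary: 11111111111111110000000000000000
Mask: 255.255.0.0


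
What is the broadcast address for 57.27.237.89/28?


Network: 57.27.237.80/28
Host bits = 4
Set all host bits to 1:
Broadcast: 57.27.237.95


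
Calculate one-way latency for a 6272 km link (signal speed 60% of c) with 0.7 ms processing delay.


Speed = 0.6 * 3e5 km/s = 180000 km/s
Propagation delay = 6272 / 180000 = 0.0348 s = 34.8444 ms
Processing delay = 0.7 ms
Total one-way latency = 35.5444 ms


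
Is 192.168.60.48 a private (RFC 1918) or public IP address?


RFC 1918 private ranges:
  10.0.0.0/8 (10.0.0.0 - 10.255.255.255)
  172.16.0.0/12 (172.16.0.0 - 172.31.255.255)
  192.168.0.0/16 (192.168.0.0 - 192.168.255.255)
Private (in 192.168.0.0/16)


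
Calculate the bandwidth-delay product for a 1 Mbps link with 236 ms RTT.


BDP = bandwidth * RTT
= 1 Mbps * 236 ms
= 1 * 1e6 * 236 / 1000 bits
= 236000 bits
= 29500 bytes
= 28.8086 KB
BDP = 236000 bits (29500 bytes)


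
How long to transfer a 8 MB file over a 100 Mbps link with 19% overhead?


Effective throughput = 100 * (1 - 19/100) = 81 Mbps
File size in Mb = 8 * 8 = 64 Mb
Time = 64 / 81
Time = 0.7901 seconds


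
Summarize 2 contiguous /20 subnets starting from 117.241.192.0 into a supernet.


Original prefix: /20
Number of subnets: 2 = 2^1
New prefix = 20 - 1 = 19
Supernet: 117.241.192.0/19


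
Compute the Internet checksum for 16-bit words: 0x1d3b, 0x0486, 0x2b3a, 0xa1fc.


Sum all words (with carry folding):
+ 0x1d3b = 0x1d3b
+ 0x0486 = 0x21c1
+ 0x2b3a = 0x4cfb
+ 0xa1fc = 0xeef7
One's complement: ~0xeef7
Checksum = 0x1108


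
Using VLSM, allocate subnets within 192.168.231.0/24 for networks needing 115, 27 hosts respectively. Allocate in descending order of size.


115 hosts -> /25 (126 usable): 192.168.231.0/25
27 hosts -> /27 (30 usable): 192.168.231.128/27
Allocation: 192.168.231.0/25 (115 hosts, 126 usable); 192.168.231.128/27 (27 hosts, 30 usable)


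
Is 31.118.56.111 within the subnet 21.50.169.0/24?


Subnet network: 21.50.169.0
Test IP AND mask: 31.118.56.0
No, 31.118.56.111 is not in 21.50.169.0/24


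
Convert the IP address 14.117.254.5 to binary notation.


14 = 00001110
117 = 01110101
254 = 11111110
5 = 00000101
Binary: 00001110.01110101.11111110.00000101


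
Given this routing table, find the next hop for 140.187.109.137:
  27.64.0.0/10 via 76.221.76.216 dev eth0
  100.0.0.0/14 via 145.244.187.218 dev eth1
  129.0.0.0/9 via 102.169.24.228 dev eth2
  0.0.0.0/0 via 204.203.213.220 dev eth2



Longest prefix match for 140.187.109.137:
  /10 27.64.0.0: no
  /14 100.0.0.0: no
  /9 129.0.0.0: no
  /0 0.0.0.0: MATCH
Selected: next-hop 204.203.213.220 via eth2 (matched /0)


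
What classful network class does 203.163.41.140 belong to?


First octet: 203
Binary: 11001011
110xxxxx -> Class C (192-223)
Class C, default mask 255.255.255.0 (/24)


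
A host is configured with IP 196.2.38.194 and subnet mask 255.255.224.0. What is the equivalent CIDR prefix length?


Binary: 11111111.11111111.11100000.00000000
Count leading 1s
Prefix: /19


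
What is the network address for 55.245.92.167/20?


IP:   00110111.11110101.01011100.10100111
Mask: 11111111.11111111.11110000.00000000
AND operation:
Net:  00110111.11110101.01010000.00000000
Network: 55.245.80.0/20
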